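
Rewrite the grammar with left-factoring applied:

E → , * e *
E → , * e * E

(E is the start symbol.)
E → , * e * E'
E' → ε
E' → E

Left-factoring transforms A → αβ₁ | αβ₂ into A → αA' and A' → β₁ | β₂
(α is the longest common prefix among the alternatives). Repeat until
no nonterminal has two alternatives with a common prefix.

Round 1: E has alternatives sharing prefix ', * e *'. Introduce E': E → , * e * E'
  Add: E' → ε
  Add: E' → E

No remaining common prefixes — done.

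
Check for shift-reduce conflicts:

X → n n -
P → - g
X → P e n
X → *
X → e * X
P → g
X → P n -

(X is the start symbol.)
A shift-reduce conflict occurs when an LR(0) state has both:
  - a complete (reduce) item [A → α .] (dot at the end), and
  - a shift item [B → β . c γ] (dot before a terminal).

Augment with X' → X and build the canonical LR(0) collection (I0 = CLOSURE({[X' → . X]}), then GOTO on every symbol after a dot until no new states appear). It has 17 states:
  I0: { [P → . - g], [P → . g], [X → . *], [X → . P e n], [X → . P n -], [X → . e * X], [X → . n n -], [X' → . X] }  — shift
  I1: { [X → * .] }  — reduce
  I2: { [P → - . g] }  — shift
  I3: { [X → P . e n], [X → P . n -] }  — shift
  I4: { [X' → X .] }  — accept
  I5: { [X → e . * X] }  — shift
  I6: { [P → g .] }  — reduce
  I7: { [X → n . n -] }  — shift
  I8: { [X → n n . -] }  — shift
  I9: { [X → n n - .] }  — reduce
  I10: { [P → . - g], [P → . g], [X → . *], [X → . P e n], [X → . P n -], [X → . e * X], [X → . n n -], [X → e * . X] }  — shift
  I11: { [X → e * X .] }  — reduce
  I12: { [X → P e . n] }  — shift
  I13: { [X → P n . -] }  — shift
  I14: { [X → P n - .] }  — reduce
  I15: { [X → P e n .] }  — reduce
  I16: { [P → - g .] }  — reduce

No state contains both a complete item and a shift item.

Answer: No shift-reduce conflicts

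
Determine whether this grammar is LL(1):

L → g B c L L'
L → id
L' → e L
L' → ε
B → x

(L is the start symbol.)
No. Predict set conflict for L': { 'e' }

Relevant sets:
  FOLLOW(L') = { $, 'e' }

For L:
  PREDICT(L → g B c L L') = { 'g' }
  PREDICT(L → id) = { 'id' }
For L':
  PREDICT(L' → e L) = { 'e' }
  PREDICT(L' → ε) = { $, 'e' }
B has a single production, so nothing to check there.

Conflict found: Predict set conflict for L': { 'e' }
The grammar is NOT LL(1).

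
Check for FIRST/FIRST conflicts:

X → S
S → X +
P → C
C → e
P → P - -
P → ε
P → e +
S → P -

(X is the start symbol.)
A FIRST/FIRST conflict occurs when two productions N → α and N → β for the same non-terminal have FIRST(α) ∩ FIRST(β) ≠ ∅ (with ε ∈ FIRST of a nullable right-hand side, so two nullable alternatives also conflict).

FIRST sets of the non-terminals at (or reachable through a nullable prefix from) the front of some alternative:
  FIRST(X) = { '-', 'e' }
  FIRST(P) = { '-', 'e', ε }
  FIRST(C) = { 'e' }

Productions for S:
  S → X +: FIRST = { '-', 'e' }
  S → P -: FIRST = { '-', 'e' }
Productions for P:
  P → C: FIRST = { 'e' }
  P → P - -: FIRST = { '-', 'e' }
  P → ε: FIRST = { ε }
  P → e +: FIRST = { 'e' }
X, C have only one production, so no FIRST/FIRST conflict is possible there.

Conflict for S: S → X + and S → P -
  Overlap: { '-', 'e' }
Conflict for P: P → C and P → P - -
  Overlap: { 'e' }
Conflict for P: P → C and P → e +
  Overlap: { 'e' }
Conflict for P: P → P - - and P → e +
  Overlap: { 'e' }

Answer: Yes. S → X '+' / S → P '-' on { '-', 'e' }; P → C / P → P '-' '-' on { 'e' }; P → C / P → e '+' on { 'e' }; P → P '-' '-' / P → e '+' on { 'e' }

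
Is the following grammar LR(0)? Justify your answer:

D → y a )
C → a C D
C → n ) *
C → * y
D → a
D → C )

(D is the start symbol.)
A grammar is LR(0) if no state in the canonical LR(0) collection has:
  - both a shift item (dot before a terminal) and a complete item (shift-reduce conflict), or
  - two or more complete items (reduce-reduce conflict; the accept item [D' → D .] counts as a complete item here).

Augment with D' → D and build the canonical LR(0) collection (I0 = CLOSURE({[D' → . D]}), then GOTO on every symbol after a dot until no new states appear). It has 16 states:
  I0: { [C → . * y], [C → . a C D], [C → . n ) *], [D → . C )], [D → . a], [D → . y a )], [D' → . D] }  — shift
  I1: { [C → * . y] }  — shift
  I2: { [D → C . )] }  — shift
  I3: { [D' → D .] }  — accept
  I4: { [C → . * y], [C → . a C D], [C → . n ) *], [C → a . C D], [D → a .] }  — shift, reduce
  I5: { [C → n . ) *] }  — shift
  I6: { [D → y . a )] }  — shift
  I7: { [D → y a . )] }  — shift
  I8: { [D → y a ) .] }  — reduce
  I9: { [C → n ) . *] }  — shift
  I10: { [C → n ) * .] }  — reduce
  I11: { [C → . * y], [C → . a C D], [C → . n ) *], [C → a C . D], [D → . C )], [D → . a], [D → . y a )] }  — shift
  I12: { [C → . * y], [C → . a C D], [C → . n ) *], [C → a . C D] }  — shift
  I13: { [C → a C D .] }  — reduce
  I14: { [D → C ) .] }  — reduce
  I15: { [C → * y .] }  — reduce

Conflict in state I4:
  Shift-reduce conflict between [D → a .] and [C → . * y]
So the grammar is NOT LR(0).

Answer: No. Shift-reduce conflict between [D → a .] and [C → . * y]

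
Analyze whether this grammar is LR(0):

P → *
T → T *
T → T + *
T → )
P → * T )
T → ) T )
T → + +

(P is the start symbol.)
A grammar is LR(0) if no state in the canonical LR(0) collection has:
  - both a shift item (dot before a terminal) and a complete item (shift-reduce conflict), or
  - two or more complete items (reduce-reduce conflict; the accept item [P' → P .] counts as a complete item here).

Augment with P' → P and build the canonical LR(0) collection (I0 = CLOSURE({[P' → . P]}), then GOTO on every symbol after a dot until no new states appear). It has 13 states:
  I0: { [P → . * T )], [P → . *], [P' → . P] }  — shift
  I1: { [P → * . T )], [P → * .], [T → . ) T )], [T → . )], [T → . + +], [T → . T *], [T → . T + *] }  — shift, reduce
  I2: { [P' → P .] }  — accept
  I3: { [T → ) . T )], [T → ) .], [T → . ) T )], [T → . )], [T → . + +], [T → . T *], [T → . T + *] }  — shift, reduce
  I4: { [T → + . +] }  — shift
  I5: { [P → * T . )], [T → T . *], [T → T . + *] }  — shift
  I6: { [P → * T ) .] }  — reduce
  I7: { [T → T * .] }  — reduce
  I8: { [T → T + . *] }  — shift
  I9: { [T → T + * .] }  — reduce
  I10: { [T → + + .] }  — reduce
  I11: { [T → ) T . )], [T → T . *], [T → T . + *] }  — shift
  I12: { [T → ) T ) .] }  — reduce

Conflict in state I1:
  Shift-reduce conflict between [P → * .] and [T → . )]
So the grammar is NOT LR(0).

Answer: No. Shift-reduce conflict between [P → * .] and [T → . )]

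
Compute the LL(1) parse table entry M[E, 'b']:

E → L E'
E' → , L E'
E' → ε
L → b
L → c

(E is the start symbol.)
E → L E'

To find M[E, 'b'], we find productions for E where 'b' is in the predict set (PREDICT(N → α) = (FIRST(α) \ {ε}) ∪ (FOLLOW(N) if α ⇒* ε)).

Relevant sets:
  FIRST(L) = { 'b', 'c' }

E → L E': PREDICT = { 'b', 'c' }
  'b' is in predict set, so this production goes in M[E, 'b']

M[E, 'b'] = E → L E'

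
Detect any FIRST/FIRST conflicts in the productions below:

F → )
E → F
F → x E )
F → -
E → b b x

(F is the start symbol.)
No FIRST/FIRST conflicts.

A FIRST/FIRST conflict occurs when two productions N → α and N → β for the same non-terminal have FIRST(α) ∩ FIRST(β) ≠ ∅ (with ε ∈ FIRST of a nullable right-hand side, so two nullable alternatives also conflict).

FIRST sets of the non-terminals at (or reachable through a nullable prefix from) the front of some alternative:
  FIRST(F) = { ')', '-', 'x' }

Productions for F:
  F → ): FIRST = { ')' }
  F → x E ): FIRST = { 'x' }
  F → -: FIRST = { '-' }
Productions for E:
  E → F: FIRST = { ')', '-', 'x' }
  E → b b x: FIRST = { 'b' }

All alternatives of each non-terminal have pairwise disjoint FIRST sets.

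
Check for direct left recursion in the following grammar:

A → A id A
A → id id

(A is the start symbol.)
Yes, A is left-recursive

Direct left recursion occurs when N → N α for some non-terminal N (the right-hand side begins with the left-hand side itself).

A → A id A: LEFT RECURSIVE (starts with A)
A → id id: starts with id

The grammar has direct left recursion on: A.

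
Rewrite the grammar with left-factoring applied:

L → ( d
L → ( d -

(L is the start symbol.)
Left-factoring transforms A → αβ₁ | αβ₂ into A → αA' and A' → β₁ | β₂
(α is the longest common prefix among the alternatives). Repeat until
no nonterminal has two alternatives with a common prefix.

Round 1: L has alternatives sharing prefix '( d'. Introduce L': L → ( d L'
  Add: L' → ε
  Add: L' → -

No remaining common prefixes — done.

Resulting grammar:
L → ( d L'
L' → ε
L' → -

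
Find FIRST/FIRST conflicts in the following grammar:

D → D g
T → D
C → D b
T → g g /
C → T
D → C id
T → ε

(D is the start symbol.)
FIRST sets of the non-terminals at (or reachable through a nullable prefix from) the front of some alternative:
  FIRST(D) = { 'g', 'id' }
  FIRST(C) = { 'g', 'id', ε }
  FIRST(T) = { 'g', 'id', ε }

Productions for D:
  D → D g: FIRST = { 'g', 'id' }
  D → C id: FIRST = { 'g', 'id' }
Productions for T:
  T → D: FIRST = { 'g', 'id' }
  T → g g /: FIRST = { 'g' }
  T → ε: FIRST = { ε }
Productions for C:
  C → D b: FIRST = { 'g', 'id' }
  C → T: FIRST = { 'g', 'id', ε }

Conflict for D: D → D g and D → C id
  Overlap: { 'g', 'id' }
Conflict for T: T → D and T → g g /
  Overlap: { 'g' }
Conflict for C: C → D b and C → T
  Overlap: { 'g', 'id' }

Answer: Yes. D → D g / D → C id on { 'g', 'id' }; T → D / T → g g '/' on { 'g' }; C → D b / C → T on { 'g', 'id' }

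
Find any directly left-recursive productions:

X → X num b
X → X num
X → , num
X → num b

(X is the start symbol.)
Yes, X is left-recursive

X → X num b: LEFT RECURSIVE (starts with X)
X → X num: LEFT RECURSIVE (starts with X)
X → , num: starts with ','
X → num b: starts with num

The grammar has direct left recursion on: X.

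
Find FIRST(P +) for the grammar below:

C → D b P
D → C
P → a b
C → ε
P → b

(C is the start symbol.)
FIRST sets of the non-terminals involved (from the grammar, by fixed-point iteration):
  FIRST(P) = { 'a', 'b' }

To compute FIRST(P +), process the symbols left to right:
Symbol P is a non-terminal. Add FIRST(P) \ {ε} = { 'a', 'b' }
P is not nullable (ε ∉ FIRST(P)), so stop here.
FIRST(P +) = { 'a', 'b' }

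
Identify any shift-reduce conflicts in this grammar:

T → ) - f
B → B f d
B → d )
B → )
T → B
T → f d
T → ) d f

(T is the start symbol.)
A shift-reduce conflict occurs when an LR(0) state has both:
  - a complete (reduce) item [A → α .] (dot at the end), and
  - a shift item [B → β . c γ] (dot before a terminal).

Augment with T' → T and build the canonical LR(0) collection (I0 = CLOSURE({[T' → . T]}), then GOTO on every symbol after a dot until no new states appear). It has 14 states:
  I0: { [B → . )], [B → . B f d], [B → . d )], [T → . ) - f], [T → . ) d f], [T → . B], [T → . f d], [T' → . T] }  — shift
  I1: { [B → ) .], [T → ) . - f], [T → ) . d f] }  — shift, reduce
  I2: { [B → B . f d], [T → B .] }  — shift, reduce
  I3: { [T' → T .] }  — accept
  I4: { [B → d . )] }  — shift
  I5: { [T → f . d] }  — shift
  I6: { [T → f d .] }  — reduce
  I7: { [B → d ) .] }  — reduce
  I8: { [B → B f . d] }  — shift
  I9: { [B → B f d .] }  — reduce
  I10: { [T → ) - . f] }  — shift
  I11: { [T → ) d . f] }  — shift
  I12: { [T → ) d f .] }  — reduce
  I13: { [T → ) - f .] }  — reduce

I1 contains reduce item [B → ) .] and shift items [T → ) . - f], [T → ) . d f] — shift-reduce conflict.
I2 contains reduce item [T → B .] and shift item [B → B . f d] — shift-reduce conflict.

Answer: Yes — I1: [B → ) .] vs [T → ) . - f]; I2: [T → B .] vs [B → B . f d]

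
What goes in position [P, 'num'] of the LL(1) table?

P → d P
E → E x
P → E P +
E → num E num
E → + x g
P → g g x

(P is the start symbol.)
To find M[P, 'num'], we find productions for P where 'num' is in the predict set (PREDICT(N → α) = (FIRST(α) \ {ε}) ∪ (FOLLOW(N) if α ⇒* ε)).

Relevant sets:
  FIRST(E) = { '+', 'num' }

P → d P: PREDICT = { 'd' }
P → E P +: PREDICT = { '+', 'num' }
  'num' is in predict set, so this production goes in M[P, 'num']
P → g g x: PREDICT = { 'g' }

M[P, 'num'] = P → E P +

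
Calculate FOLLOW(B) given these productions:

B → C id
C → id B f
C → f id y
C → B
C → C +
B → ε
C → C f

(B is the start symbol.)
{ $, '+', 'f', 'id' }

To compute FOLLOW(B), find every occurrence of B on a right-hand side N → α B β: add FIRST(β) \ {ε}, and if β is empty or nullable also add FOLLOW(N). Iterate to a fixed point.

B is the start symbol, so $ ∈ FOLLOW(B).
In C → id B f: B is followed by f, add FIRST(f) \ {ε} = { 'f' }
In C → B: B is at the end, add FOLLOW(C)

The FOLLOW sets referred to above (computed the same way, to a fixed point):
  FOLLOW(C) = { '+', 'f', 'id' }

Taking the union: FOLLOW(B) = { $, '+', 'f', 'id' }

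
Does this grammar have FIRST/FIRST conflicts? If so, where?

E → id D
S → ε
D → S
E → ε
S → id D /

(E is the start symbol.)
A FIRST/FIRST conflict occurs when two productions N → α and N → β for the same non-terminal have FIRST(α) ∩ FIRST(β) ≠ ∅ (with ε ∈ FIRST of a nullable right-hand side, so two nullable alternatives also conflict).

Productions for E:
  E → id D: FIRST = { 'id' }
  E → ε: FIRST = { ε }
Productions for S:
  S → ε: FIRST = { ε }
  S → id D /: FIRST = { 'id' }
D has only one production, so no FIRST/FIRST conflict is possible there.

All alternatives of each non-terminal have pairwise disjoint FIRST sets.

Answer: No FIRST/FIRST conflicts.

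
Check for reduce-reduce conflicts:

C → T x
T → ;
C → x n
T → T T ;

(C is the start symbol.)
Yes — I8: [T → ; .] vs [T → T T ; .]

A reduce-reduce conflict occurs when an LR(0) state has two complete items [A → α .] and [B → β .] — both call for a reduction, and with no lookahead the parser cannot choose between them.

Augment with C' → C and build the canonical LR(0) collection (I0 = CLOSURE({[C' → . C]}), then GOTO on every symbol after a dot until no new states appear). It has 9 states:
  I0: { [C → . T x], [C → . x n], [C' → . C], [T → . ;], [T → . T T ;] }  — shift
  I1: { [T → ; .] }  — reduce
  I2: { [C' → C .] }  — accept
  I3: { [C → T . x], [T → . ;], [T → . T T ;], [T → T . T ;] }  — shift
  I4: { [C → x . n] }  — shift
  I5: { [C → x n .] }  — reduce
  I6: { [T → . ;], [T → . T T ;], [T → T . T ;], [T → T T . ;] }  — shift
  I7: { [C → T x .] }  — reduce
  I8: { [T → ; .], [T → T T ; .] }  — 2 reduces

I8 contains complete items [T → ; .], [T → T T ; .] — reduce-reduce conflict.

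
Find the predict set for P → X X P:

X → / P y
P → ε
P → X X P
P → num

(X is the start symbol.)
PREDICT(P → X X P) = (FIRST(RHS) \ {ε}) ∪ (FOLLOW(P) if ε ∈ FIRST(RHS), i.e. RHS ⇒* ε)
FIRST(X) = { '/' }
FIRST(X X P) = { '/' }
ε ∉ FIRST(X X P), so FOLLOW(P) is not added.
PREDICT(P → X X P) = { '/' }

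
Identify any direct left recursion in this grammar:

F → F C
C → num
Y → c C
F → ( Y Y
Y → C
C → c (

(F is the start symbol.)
Yes, F is left-recursive

Direct left recursion occurs when N → N α for some non-terminal N (the right-hand side begins with the left-hand side itself).

F → F C: LEFT RECURSIVE (starts with F)
C → num: starts with num
Y → c C: starts with c
F → ( Y Y: starts with '('
Y → C: starts with C
C → c (: starts with c

The grammar has direct left recursion on: F.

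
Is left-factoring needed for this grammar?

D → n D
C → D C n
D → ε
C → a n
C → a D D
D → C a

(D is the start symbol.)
Yes, C has productions with common prefix 'a'

Left-factoring is needed when two productions for the same non-terminal
share a common prefix on the right-hand side.

Productions for D:
  D → n D
  D → ε
  D → C a
Productions for C:
  C → D C n
  C → a n
  C → a D D

Found common prefix 'a' in productions for C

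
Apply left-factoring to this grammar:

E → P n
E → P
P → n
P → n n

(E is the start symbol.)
Left-factoring transforms A → αβ₁ | αβ₂ into A → αA' and A' → β₁ | β₂
(α is the longest common prefix among the alternatives). Repeat until
no nonterminal has two alternatives with a common prefix.

Round 1: E has alternatives sharing prefix 'P'. Introduce E': E → P E'
  Add: E' → n
  Add: E' → ε

Round 2: P has alternatives sharing prefix 'n'. Introduce P': P → n P'
  Add: P' → ε
  Add: P' → n

No remaining common prefixes — done.

Resulting grammar:
E → P E'
E' → n
E' → ε
P → n P'
P' → ε
P' → n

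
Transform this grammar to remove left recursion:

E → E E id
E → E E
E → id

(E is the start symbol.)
E → id E'
E' → E id E'
E' → E E'
E' → ε

E is directly left-recursive. The standard transformation for
  A → A α₁ | ... | A α_m | β₁ | ... | β_n
is
  A  → β₁ A' | ... | β_n A'
  A' → α₁ A' | ... | α_m A' | ε

E → id becomes E → id E'
E → E E id becomes E' → E id E'
E → E E becomes E' → E E'
Add E' → ε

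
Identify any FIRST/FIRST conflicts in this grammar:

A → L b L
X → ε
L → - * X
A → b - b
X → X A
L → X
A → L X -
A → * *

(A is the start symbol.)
Yes. A → L b L / A → b '-' b on { 'b' }; A → L b L / A → L X '-' on { '*', '-', 'b' }; A → L b L / A → '*' '*' on { '*' }; A → b '-' b / A → L X '-' on { 'b' }; A → L X '-' / A → '*' '*' on { '*' }; L → '-' '*' X / L → X on { '-' }

A FIRST/FIRST conflict occurs when two productions N → α and N → β for the same non-terminal have FIRST(α) ∩ FIRST(β) ≠ ∅ (with ε ∈ FIRST of a nullable right-hand side, so two nullable alternatives also conflict).

FIRST sets of the non-terminals at (or reachable through a nullable prefix from) the front of some alternative:
  FIRST(L) = { '*', '-', 'b', ε }
  FIRST(X) = { '*', '-', 'b', ε }
  FIRST(A) = { '*', '-', 'b' }

Productions for A:
  A → L b L: FIRST = { '*', '-', 'b' }
  A → b - b: FIRST = { 'b' }
  A → L X -: FIRST = { '*', '-', 'b' }
  A → * *: FIRST = { '*' }
Productions for X:
  X → ε: FIRST = { ε }
  X → X A: FIRST = { '*', '-', 'b' }
Productions for L:
  L → - * X: FIRST = { '-' }
  L → X: FIRST = { '*', '-', 'b', ε }

Conflict for A: A → L b L and A → b - b
  Overlap: { 'b' }
Conflict for A: A → L b L and A → L X -
  Overlap: { '*', '-', 'b' }
Conflict for A: A → L b L and A → * *
  Overlap: { '*' }
Conflict for A: A → b - b and A → L X -
  Overlap: { 'b' }
Conflict for A: A → L X - and A → * *
  Overlap: { '*' }
Conflict for L: L → - * X and L → X
  Overlap: { '-' }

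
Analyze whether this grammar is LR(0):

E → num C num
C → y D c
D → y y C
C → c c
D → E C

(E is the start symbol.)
Augment with E' → E and build the canonical LR(0) collection (I0 = CLOSURE({[E' → . E]}), then GOTO on every symbol after a dot until no new states appear). It has 15 states:
  I0: { [E → . num C num], [E' → . E] }  — shift
  I1: { [E' → E .] }  — accept
  I2: { [C → . c c], [C → . y D c], [E → num . C num] }  — shift
  I3: { [E → num C . num] }  — shift
  I4: { [C → c . c] }  — shift
  I5: { [C → y . D c], [D → . E C], [D → . y y C], [E → . num C num] }  — shift
  I6: { [C → y D . c] }  — shift
  I7: { [C → . c c], [C → . y D c], [D → E . C] }  — shift
  I8: { [D → y . y C] }  — shift
  I9: { [C → . c c], [C → . y D c], [D → y y . C] }  — shift
  I10: { [D → y y C .] }  — reduce
  I11: { [D → E C .] }  — reduce
  I12: { [C → y D c .] }  — reduce
  I13: { [C → c c .] }  — reduce
  I14: { [E → num C num .] }  — reduce

Every state is either a pure shift/goto state or contains exactly one complete item and nothing to shift — no conflicts. The grammar is LR(0).

Answer: Yes, the grammar is LR(0)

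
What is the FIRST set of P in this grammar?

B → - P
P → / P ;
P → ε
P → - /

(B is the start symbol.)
To compute FIRST(P), examine every production with P on the left-hand side, reading each right-hand side left to right until a non-nullable symbol is reached.

From P → / P ;:
  - '/' is a terminal: add '/' and stop
From P → ε:
  - ε-production, so ε ∈ FIRST(P)
From P → - /:
  - '-' is a terminal: add '-' and stop

Collecting: FIRST(P) = { '-', '/', ε }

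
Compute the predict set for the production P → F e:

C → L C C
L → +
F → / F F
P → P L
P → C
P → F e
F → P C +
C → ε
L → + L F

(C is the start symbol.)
PREDICT(P → F e) = (FIRST(RHS) \ {ε}) ∪ (FOLLOW(P) if ε ∈ FIRST(RHS), i.e. RHS ⇒* ε)
FIRST(F) = { '+', '/' }
FIRST(F e) = { '+', '/' }
ε ∉ FIRST(F e), so FOLLOW(P) is not added.
PREDICT(P → F e) = { '+', '/' }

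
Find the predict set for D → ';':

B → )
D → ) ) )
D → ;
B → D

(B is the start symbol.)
PREDICT(D → ';') = (FIRST(RHS) \ {ε}) ∪ (FOLLOW(D) if ε ∈ FIRST(RHS), i.e. RHS ⇒* ε)
FIRST(';') = { ';' }
ε ∉ FIRST(';'), so FOLLOW(D) is not added.
PREDICT(D → ';') = { ';' }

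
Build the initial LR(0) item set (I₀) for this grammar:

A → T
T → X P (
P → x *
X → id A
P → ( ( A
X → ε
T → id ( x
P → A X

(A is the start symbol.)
{ [A → . T], [A' → . A], [T → . X P (], [T → . id ( x], [X → . id A], [X → .] }

First, augment the grammar with A' → A
I₀ = CLOSURE({ [A' → . A] }):
  [A' → . A] has the dot before A: add [A → . T]
  [A → . T] has the dot before T: add [T → . X P (], [T → . id ( x]
  [T → . X P (] has the dot before X: add [X → . id A], [X → .]
No further items can be added.

I₀ = { [A → . T], [A' → . A], [T → . X P (], [T → . id ( x], [X → . id A], [X → .] }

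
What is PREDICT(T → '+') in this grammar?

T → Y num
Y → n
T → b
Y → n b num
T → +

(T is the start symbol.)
PREDICT(T → '+') = (FIRST(RHS) \ {ε}) ∪ (FOLLOW(T) if ε ∈ FIRST(RHS), i.e. RHS ⇒* ε)
FIRST('+') = { '+' }
ε ∉ FIRST('+'), so FOLLOW(T) is not added.
PREDICT(T → '+') = { '+' }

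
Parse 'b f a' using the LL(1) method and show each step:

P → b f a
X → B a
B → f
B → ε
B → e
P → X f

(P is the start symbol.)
Stack is shown with the top on the left.

Stack    Input    Action
------------------------
P $      b f a $  output P → b f a
b f a $  b f a $  match 'b'
f a $    f a $    match 'f'
a $      a $      match 'a'
$        $        accept

The string is accepted.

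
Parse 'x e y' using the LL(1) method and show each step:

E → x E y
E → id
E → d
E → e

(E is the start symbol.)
Stack is shown with the top on the left.

Stack    Input    Action
------------------------
E $      x e y $  output E → x E y
x E y $  x e y $  match 'x'
E y $    e y $    output E → e
e y $    e y $    match 'e'
y $      y $      match 'y'
$        $        accept

The string is accepted.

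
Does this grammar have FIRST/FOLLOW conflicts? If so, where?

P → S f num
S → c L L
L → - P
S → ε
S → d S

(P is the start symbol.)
Nullable non-terminals: S.

S: nullable alternative(s) S → ε; FOLLOW(S) = { 'f' }
  S → c L L: FIRST \ {ε} = { 'c' } — disjoint from FOLLOW(S)
  S → ε: FIRST \ {ε} = { } — this is the only nullable alternative, skip
  S → d S: FIRST \ {ε} = { 'd' } — disjoint from FOLLOW(S)

L, P have no nullable alternative, so no FIRST/FOLLOW check is needed there.

No FIRST/FOLLOW conflicts found.

Answer: No FIRST/FOLLOW conflicts.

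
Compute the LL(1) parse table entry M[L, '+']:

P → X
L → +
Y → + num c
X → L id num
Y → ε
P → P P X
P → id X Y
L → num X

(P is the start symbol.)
To find M[L, '+'], we find productions for L where '+' is in the predict set (PREDICT(N → α) = (FIRST(α) \ {ε}) ∪ (FOLLOW(N) if α ⇒* ε)).

L → +: PREDICT = { '+' }
  '+' is in predict set, so this production goes in M[L, '+']
L → num X: PREDICT = { 'num' }

M[L, '+'] = L → +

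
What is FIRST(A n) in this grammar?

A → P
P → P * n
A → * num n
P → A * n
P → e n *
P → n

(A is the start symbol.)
{ '*', 'e', 'n' }

FIRST sets of the non-terminals involved (from the grammar, by fixed-point iteration):
  FIRST(A) = { '*', 'e', 'n' }

To compute FIRST(A n), process the symbols left to right:
Symbol A is a non-terminal. Add FIRST(A) \ {ε} = { '*', 'e', 'n' }
A is not nullable (ε ∉ FIRST(A)), so stop here.
FIRST(A n) = { '*', 'e', 'n' }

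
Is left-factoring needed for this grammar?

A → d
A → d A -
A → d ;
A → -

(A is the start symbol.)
Left-factoring is needed when two productions for the same non-terminal
share a common prefix on the right-hand side.

Productions for A:
  A → d
  A → d A -
  A → d ;
  A → -

Found common prefix 'd' in productions for A

Answer: Yes, A has productions with common prefix 'd'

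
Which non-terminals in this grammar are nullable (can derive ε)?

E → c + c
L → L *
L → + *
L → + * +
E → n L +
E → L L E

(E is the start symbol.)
None

There are no ε-productions, so no non-terminal can derive ε.
No non-terminals are nullable.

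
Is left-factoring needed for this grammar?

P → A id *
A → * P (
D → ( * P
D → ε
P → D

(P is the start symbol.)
No, left-factoring is not needed

Left-factoring is needed when two productions for the same non-terminal
share a common prefix on the right-hand side.

Productions for P:
  P → A id *
  P → D
Productions for D:
  D → ( * P
  D → ε

No common prefixes found.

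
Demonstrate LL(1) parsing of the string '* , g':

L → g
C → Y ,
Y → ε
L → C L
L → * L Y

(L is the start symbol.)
Stack is shown with the top on the left.

Stack      Input    Action
--------------------------
L $        * , g $  output L → * L Y
* L Y $    * , g $  match '*'
L Y $      , g $    output L → C L
C L Y $    , g $    output C → Y ,
Y , L Y $  , g $    output Y → ε
, L Y $    , g $    match ','
L Y $      g $      output L → g
g Y $      g $      match 'g'
Y $        $        output Y → ε
$          $        accept

The string is accepted.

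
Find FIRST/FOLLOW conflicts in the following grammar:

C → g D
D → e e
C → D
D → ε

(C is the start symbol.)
No FIRST/FOLLOW conflicts.

A FIRST/FOLLOW conflict occurs when a non-terminal N has a nullable alternative N → β (β ⇒* ε) and another alternative N → α with FIRST(α) ∩ FOLLOW(N) ≠ ∅: on such a lookahead the parser cannot decide between expanding α and letting N vanish via β.

Nullable non-terminals: C, D.
FIRST sets used below: FIRST(D) = { 'e', ε }

C: nullable alternative(s) C → D; FOLLOW(C) = { $ }
  C → g D: FIRST \ {ε} = { 'g' } — disjoint from FOLLOW(C)
  C → D: FIRST \ {ε} = { 'e' } — this is the only nullable alternative, skip

D: nullable alternative(s) D → ε; FOLLOW(D) = { $ }
  D → e e: FIRST \ {ε} = { 'e' } — disjoint from FOLLOW(D)
  D → ε: FIRST \ {ε} = { } — this is the only nullable alternative, skip

No FIRST/FOLLOW conflicts found.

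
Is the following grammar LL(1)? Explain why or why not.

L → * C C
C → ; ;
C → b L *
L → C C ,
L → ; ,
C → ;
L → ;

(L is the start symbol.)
No. Predict set conflict for L: { ';' }

A grammar is LL(1) if for each non-terminal N with multiple productions, the predict sets of those productions are pairwise disjoint, where PREDICT(N → α) = (FIRST(α) \ {ε}) ∪ (FOLLOW(N) if α ⇒* ε).

Relevant sets:
  FIRST(C) = { ';', 'b' }

For L:
  PREDICT(L → '*' C C) = { '*' }
  PREDICT(L → C C ',') = { ';', 'b' }
  PREDICT(L → ';' ',') = { ';' }
  PREDICT(L → ';') = { ';' }
For C:
  PREDICT(C → ';' ';') = { ';' }
  PREDICT(C → b L '*') = { 'b' }
  PREDICT(C → ';') = { ';' }

Conflict found: Predict set conflict for L: { ';' }
The grammar is NOT LL(1).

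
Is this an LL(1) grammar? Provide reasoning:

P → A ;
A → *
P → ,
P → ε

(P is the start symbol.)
A grammar is LL(1) if for each non-terminal N with multiple productions, the predict sets of those productions are pairwise disjoint, where PREDICT(N → α) = (FIRST(α) \ {ε}) ∪ (FOLLOW(N) if α ⇒* ε).

Relevant sets:
  FIRST(A) = { '*' }
  FOLLOW(P) = { $ }

For P:
  PREDICT(P → A ';') = { '*' }
  PREDICT(P → ',') = { ',' }
  PREDICT(P → ε) = { $ }
A has a single production, so nothing to check there.

All predict sets are disjoint. The grammar IS LL(1).

Answer: Yes, the grammar is LL(1).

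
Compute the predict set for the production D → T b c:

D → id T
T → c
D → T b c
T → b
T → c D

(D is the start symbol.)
PREDICT(D → T b c) = (FIRST(RHS) \ {ε}) ∪ (FOLLOW(D) if ε ∈ FIRST(RHS), i.e. RHS ⇒* ε)
FIRST(T) = { 'b', 'c' }
FIRST(T b c) = { 'b', 'c' }
ε ∉ FIRST(T b c), so FOLLOW(D) is not added.
PREDICT(D → T b c) = { 'b', 'c' }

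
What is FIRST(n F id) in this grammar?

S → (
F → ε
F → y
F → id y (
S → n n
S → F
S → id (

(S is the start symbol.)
{ 'n' }

To compute FIRST(n F id), process the symbols left to right:
Symbol n is a terminal. Add 'n' and stop.
FIRST(n F id) = { 'n' }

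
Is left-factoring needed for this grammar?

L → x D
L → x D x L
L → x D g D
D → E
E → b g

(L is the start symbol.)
Yes, L has productions with common prefix 'x D'

Left-factoring is needed when two productions for the same non-terminal
share a common prefix on the right-hand side.

Productions for L:
  L → x D
  L → x D x L
  L → x D g D

Found common prefix 'x D' in productions for L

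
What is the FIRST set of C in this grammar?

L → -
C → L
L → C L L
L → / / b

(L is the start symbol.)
{ '-', '/' }

To compute FIRST(C), examine every production with C on the left-hand side, reading each right-hand side left to right until a non-nullable symbol is reached.

FIRST sets of the other non-terminals involved (by the same procedure, iterated to a fixed point):
  FIRST(L) = { '-', '/' }

From C → L:
  - L is a non-terminal: add FIRST(L) \ {ε} = { '-', '/' }
    L is not nullable, so stop

Collecting: FIRST(C) = { '-', '/' }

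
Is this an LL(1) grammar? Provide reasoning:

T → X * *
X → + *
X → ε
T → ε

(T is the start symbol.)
Yes, the grammar is LL(1).

A grammar is LL(1) if for each non-terminal N with multiple productions, the predict sets of those productions are pairwise disjoint, where PREDICT(N → α) = (FIRST(α) \ {ε}) ∪ (FOLLOW(N) if α ⇒* ε).

Relevant sets:
  FIRST(X) = { '+', ε }
  FOLLOW(T) = { $ }
  FOLLOW(X) = { '*' }

For T:
  PREDICT(T → X '*' '*') = { '*', '+' }
  PREDICT(T → ε) = { $ }
For X:
  PREDICT(X → '+' '*') = { '+' }
  PREDICT(X → ε) = { '*' }

All predict sets are disjoint. The grammar IS LL(1).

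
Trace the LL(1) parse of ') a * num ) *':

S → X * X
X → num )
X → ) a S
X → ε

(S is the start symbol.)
LL(1) parsing maintains a stack (initially the start symbol over $) and the input. At each step: if the stack top is a terminal, match it against the current input token; if it is a non-terminal N, replace it with the RHS of M[N, lookahead] (the unique production whose predict set contains the lookahead).

Stack is shown with the top on the left.

Stack        Input            Action
------------------------------------
S $          ) a * num ) * $  output S → X * X
X * X $      ) a * num ) * $  output X → ) a S
) a S * X $  ) a * num ) * $  match ')'
a S * X $    a * num ) * $    match 'a'
S * X $      * num ) * $      output S → X * X
X * X * X $  * num ) * $      output X → ε
* X * X $    * num ) * $      match '*'
X * X $      num ) * $        output X → num )
num ) * X $  num ) * $        match 'num'
) * X $      ) * $            match ')'
* X $        * $              match '*'
X $          $                output X → ε
$            $                accept

The string is accepted.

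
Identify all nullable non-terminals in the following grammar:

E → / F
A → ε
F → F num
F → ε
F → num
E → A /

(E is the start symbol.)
ε-productions: A → ε, F → ε
So A, F are immediately nullable.
No further non-terminal can be added: every production for the remaining non-terminals contains a terminal or a non-nullable non-terminal.
Nullable = { 'A', 'F' }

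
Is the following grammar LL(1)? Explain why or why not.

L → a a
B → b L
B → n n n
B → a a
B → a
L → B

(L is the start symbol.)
Relevant sets:
  FIRST(B) = { 'a', 'b', 'n' }

For L:
  PREDICT(L → a a) = { 'a' }
  PREDICT(L → B) = { 'a', 'b', 'n' }
For B:
  PREDICT(B → b L) = { 'b' }
  PREDICT(B → n n n) = { 'n' }
  PREDICT(B → a a) = { 'a' }
  PREDICT(B → a) = { 'a' }

Conflict found: Predict set conflict for L: { 'a' }
The grammar is NOT LL(1).

Answer: No. Predict set conflict for L: { 'a' }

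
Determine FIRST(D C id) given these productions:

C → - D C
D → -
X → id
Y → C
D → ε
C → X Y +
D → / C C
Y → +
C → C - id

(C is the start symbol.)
FIRST sets of the non-terminals involved (from the grammar, by fixed-point iteration):
  FIRST(D) = { '-', '/', ε }
  FIRST(C) = { '-', 'id' }

To compute FIRST(D C id), process the symbols left to right:
Symbol D is a non-terminal. Add FIRST(D) \ {ε} = { '-', '/' }
D is nullable (ε ∈ FIRST(D)), continue to the next symbol.
Symbol C is a non-terminal. Add FIRST(C) \ {ε} = { '-', 'id' }
C is not nullable (ε ∉ FIRST(C)), so stop here.
FIRST(D C id) = { '-', '/', 'id' }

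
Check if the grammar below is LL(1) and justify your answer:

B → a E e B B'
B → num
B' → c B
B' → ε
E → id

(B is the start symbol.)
Relevant sets:
  FOLLOW(B') = { $, 'c' }

For B:
  PREDICT(B → a E e B B') = { 'a' }
  PREDICT(B → num) = { 'num' }
For B':
  PREDICT(B' → c B) = { 'c' }
  PREDICT(B' → ε) = { $, 'c' }
E has a single production, so nothing to check there.

Conflict found: Predict set conflict for B': { 'c' }
The grammar is NOT LL(1).

Answer: No. Predict set conflict for B': { 'c' }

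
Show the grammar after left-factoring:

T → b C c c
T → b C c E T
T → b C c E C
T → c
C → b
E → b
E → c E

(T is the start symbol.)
T → b C c T'
T' → c
T' → E T''
T'' → T
T'' → C
T → c
C → b
E → b
E → c E

Left-factoring transforms A → αβ₁ | αβ₂ into A → αA' and A' → β₁ | β₂
(α is the longest common prefix among the alternatives). Repeat until
no nonterminal has two alternatives with a common prefix.

Round 1: T has alternatives sharing prefix 'b C c'. Introduce T': T → b C c T'
  Add: T' → c
  Add: T' → E T
  Add: T' → E C

Round 2: T' has alternatives sharing prefix 'E'. Introduce T'': T' → E T''
  Add: T'' → T
  Add: T'' → C

No remaining common prefixes — done.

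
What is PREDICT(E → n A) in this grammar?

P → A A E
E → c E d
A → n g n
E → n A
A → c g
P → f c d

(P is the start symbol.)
{ 'n' }

PREDICT(E → n A) = (FIRST(RHS) \ {ε}) ∪ (FOLLOW(E) if ε ∈ FIRST(RHS), i.e. RHS ⇒* ε)
FIRST(n A) = { 'n' }
ε ∉ FIRST(n A), so FOLLOW(E) is not added.
PREDICT(E → n A) = { 'n' }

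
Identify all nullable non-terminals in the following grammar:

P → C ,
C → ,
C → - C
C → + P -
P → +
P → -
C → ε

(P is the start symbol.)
A non-terminal is nullable if it can derive ε (the empty string): either it has an ε-production, or it has a production whose right-hand side consists entirely of nullable non-terminals.

ε-productions: C → ε
So C is immediately nullable.
No further non-terminal can be added: every production for the remaining non-terminals contains a terminal or a non-nullable non-terminal.
Nullable = { 'C' }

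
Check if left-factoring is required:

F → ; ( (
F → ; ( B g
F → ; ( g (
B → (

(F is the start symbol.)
Yes, F has productions with common prefix '; ('

Left-factoring is needed when two productions for the same non-terminal
share a common prefix on the right-hand side.

Productions for F:
  F → ; ( (
  F → ; ( B g
  F → ; ( g (

Found common prefix '; (' in productions for F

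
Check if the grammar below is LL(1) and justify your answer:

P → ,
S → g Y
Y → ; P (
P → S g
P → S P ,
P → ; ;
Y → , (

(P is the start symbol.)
A grammar is LL(1) if for each non-terminal N with multiple productions, the predict sets of those productions are pairwise disjoint, where PREDICT(N → α) = (FIRST(α) \ {ε}) ∪ (FOLLOW(N) if α ⇒* ε).

Relevant sets:
  FIRST(S) = { 'g' }

For P:
  PREDICT(P → ',') = { ',' }
  PREDICT(P → S g) = { 'g' }
  PREDICT(P → S P ',') = { 'g' }
  PREDICT(P → ';' ';') = { ';' }
For Y:
  PREDICT(Y → ';' P '(') = { ';' }
  PREDICT(Y → ',' '(') = { ',' }
S has a single production, so nothing to check there.

Conflict found: Predict set conflict for P: { 'g' }
The grammar is NOT LL(1).

Answer: No. Predict set conflict for P: { 'g' }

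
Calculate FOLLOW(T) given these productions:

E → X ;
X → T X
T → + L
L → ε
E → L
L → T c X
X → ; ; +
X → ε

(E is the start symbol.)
To compute FOLLOW(T), find every occurrence of T on a right-hand side N → α T β: add FIRST(β) \ {ε}, and if β is empty or nullable also add FOLLOW(N). Iterate to a fixed point.

In X → T X: T is followed by X, add FIRST(X) \ {ε} = { '+', ';' }
  X is nullable, so also add FOLLOW(X)
In L → T c X: T is followed by c X, add FIRST(c X) \ {ε} = { 'c' }

The FOLLOW sets referred to above (computed the same way, to a fixed point):
  FOLLOW(X) = { $, '+', ';', 'c' }

Taking the union: FOLLOW(T) = { $, '+', ';', 'c' }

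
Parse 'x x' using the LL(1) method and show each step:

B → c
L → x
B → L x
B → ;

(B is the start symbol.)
Stack is shown with the top on the left.

Stack  Input  Action
--------------------
B $    x x $  output B → L x
L x $  x x $  output L → x
x x $  x x $  match 'x'
x $    x $    match 'x'
$      $      accept

The string is accepted.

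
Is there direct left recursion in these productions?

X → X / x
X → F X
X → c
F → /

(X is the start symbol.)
Yes, X is left-recursive

X → X / x: LEFT RECURSIVE (starts with X)
X → F X: starts with F
X → c: starts with c
F → /: starts with '/'

The grammar has direct left recursion on: X.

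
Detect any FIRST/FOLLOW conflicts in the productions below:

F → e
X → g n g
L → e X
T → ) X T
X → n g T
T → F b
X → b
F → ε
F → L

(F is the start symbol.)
No FIRST/FOLLOW conflicts.

A FIRST/FOLLOW conflict occurs when a non-terminal N has a nullable alternative N → β (β ⇒* ε) and another alternative N → α with FIRST(α) ∩ FOLLOW(N) ≠ ∅: on such a lookahead the parser cannot decide between expanding α and letting N vanish via β.

Nullable non-terminals: F.
FIRST sets used below: FIRST(L) = { 'e' }

F: nullable alternative(s) F → ε; FOLLOW(F) = { $, 'b' }
  F → e: FIRST \ {ε} = { 'e' } — disjoint from FOLLOW(F)
  F → ε: FIRST \ {ε} = { } — this is the only nullable alternative, skip
  F → L: FIRST \ {ε} = { 'e' } — disjoint from FOLLOW(F)

L, T, X have no nullable alternative, so no FIRST/FOLLOW check is needed there.

No FIRST/FOLLOW conflicts found.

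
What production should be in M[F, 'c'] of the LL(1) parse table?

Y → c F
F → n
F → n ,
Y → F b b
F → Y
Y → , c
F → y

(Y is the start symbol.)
To find M[F, 'c'], we find productions for F where 'c' is in the predict set (PREDICT(N → α) = (FIRST(α) \ {ε}) ∪ (FOLLOW(N) if α ⇒* ε)).

Relevant sets:
  FIRST(Y) = { ',', 'c', 'n', 'y' }

F → n: PREDICT = { 'n' }
F → n ,: PREDICT = { 'n' }
F → Y: PREDICT = { ',', 'c', 'n', 'y' }
  'c' is in predict set, so this production goes in M[F, 'c']
F → y: PREDICT = { 'y' }

M[F, 'c'] = F → Y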